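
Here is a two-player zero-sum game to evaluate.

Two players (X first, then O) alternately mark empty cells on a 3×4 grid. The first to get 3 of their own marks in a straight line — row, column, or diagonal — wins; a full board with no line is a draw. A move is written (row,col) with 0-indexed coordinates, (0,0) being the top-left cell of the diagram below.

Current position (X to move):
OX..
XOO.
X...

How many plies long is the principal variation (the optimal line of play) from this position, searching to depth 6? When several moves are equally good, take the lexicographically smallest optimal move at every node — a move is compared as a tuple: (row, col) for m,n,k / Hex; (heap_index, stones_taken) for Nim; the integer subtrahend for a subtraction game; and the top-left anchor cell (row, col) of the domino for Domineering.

[OX../XOO./X...] X move#1: (0,2):-1/OXX./XOO./X...*, (0,3):-1/OX.X/XOO./X..., (1,3):-1/OX../XOOX/X..., (2,1):-1/OX../XOO./XX.., (2,2):-1/OX../XOO./X.X., (2,3):-1/OX../XOO./X..X
[OXX./XOO./X...] O move#2: (0,3):+1/OXXO/XOO./X...*, (1,3):+1/OXX./XOOO/X..., (2,1):-1/OXX./XOO./XO.., (2,2):+1/OXX./XOO./X.O., (2,3):-1/OXX./XOO./X..O
[OXXO/XOO./X...] X move#3: (1,3):-1/OXXO/XOOX/X...*, (2,1):-1/OXXO/XOO./XX.., (2,2):-1/OXXO/XOO./X.X., (2,3):-1/OXXO/XOO./X..X
[OXXO/XOOX/X...] O move#4: (2,1):+1/OXXO/XOOX/XO..*, (2,2):+1/OXXO/XOOX/X.O., (2,3):+1/OXXO/XOOX/X..O
[OXXO/XOOX/XO..] end (terminal -1, X#5); searched OX../XOO./X... to 6

PV length from [OX../XOO./X...]: 4 plies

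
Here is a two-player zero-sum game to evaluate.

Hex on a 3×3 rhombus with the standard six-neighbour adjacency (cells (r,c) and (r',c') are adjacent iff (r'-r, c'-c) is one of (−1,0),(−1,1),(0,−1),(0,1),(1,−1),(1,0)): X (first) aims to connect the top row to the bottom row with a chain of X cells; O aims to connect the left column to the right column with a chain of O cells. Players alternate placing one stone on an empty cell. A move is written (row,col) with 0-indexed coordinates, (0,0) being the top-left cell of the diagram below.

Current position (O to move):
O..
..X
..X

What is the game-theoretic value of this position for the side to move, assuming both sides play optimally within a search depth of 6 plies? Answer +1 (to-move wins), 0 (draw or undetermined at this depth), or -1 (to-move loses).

ply 1, O at O../..X/..X | (0,1)=-1→OO./..X/..X; (0,2)=+1→O.O/..X/..X*; (1,0)=-1→O../O.X/..X; (1,1)=-1→O../.OX/..X; (2,0)=-1→O../..X/O.X; (2,1)=-1→O../..X/.OX
ply 2, X at O.O/..X/..X | (0,1)=-1→OXO/..X/..X*; (1,0)=-1→O.O/X.X/..X; (1,1)=-1→O.O/.XX/..X; (2,0)=-1→O.O/..X/X.X; (2,1)=-1→O.O/..X/.XX
ply 3, O at OXO/..X/..X | (1,0)=-1→OXO/O.X/..X; (1,1)=+1→OXO/.OX/..X*; (2,0)=-1→OXO/..X/O.X; (2,1)=-1→OXO/..X/.OX
ply 4, X at OXO/.OX/..X | (1,0)=-1→OXO/XOX/..X*; (2,0)=-1→OXO/.OX/X.X; (2,1)=-1→OXO/.OX/.XX
ply 5, O at OXO/XOX/..X | (2,0)=+1→OXO/XOX/O.X*; (2,1)=-1→OXO/XOX/.OX
ply 6: OXO/XOX/O.X is terminal -1 (X); from O../..X/..X depth 6

value(O../..X/..X, O) = +1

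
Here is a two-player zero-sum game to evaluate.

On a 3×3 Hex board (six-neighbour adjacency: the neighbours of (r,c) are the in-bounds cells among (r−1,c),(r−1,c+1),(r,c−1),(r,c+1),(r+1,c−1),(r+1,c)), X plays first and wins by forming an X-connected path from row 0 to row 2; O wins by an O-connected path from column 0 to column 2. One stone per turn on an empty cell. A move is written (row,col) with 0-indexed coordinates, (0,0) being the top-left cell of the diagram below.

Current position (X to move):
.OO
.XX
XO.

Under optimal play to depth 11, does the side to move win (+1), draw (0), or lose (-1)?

[.OO/.XX/XO.] X move#1: (0,0):-1/XOO/.XX/XO.*, (1,0):-1/.OO/XXX/XO., (2,2):-1/.OO/.XX/XOX
[XOO/.XX/XO.] O move#2: (1,0):+1/XOO/OXX/XO.*, (2,2):-1/XOO/.XX/XOO
[XOO/OXX/XO.] end (terminal -1, X#3); searched .OO/.XX/XO. to 11

value(.OO/.XX/XO., X) = -1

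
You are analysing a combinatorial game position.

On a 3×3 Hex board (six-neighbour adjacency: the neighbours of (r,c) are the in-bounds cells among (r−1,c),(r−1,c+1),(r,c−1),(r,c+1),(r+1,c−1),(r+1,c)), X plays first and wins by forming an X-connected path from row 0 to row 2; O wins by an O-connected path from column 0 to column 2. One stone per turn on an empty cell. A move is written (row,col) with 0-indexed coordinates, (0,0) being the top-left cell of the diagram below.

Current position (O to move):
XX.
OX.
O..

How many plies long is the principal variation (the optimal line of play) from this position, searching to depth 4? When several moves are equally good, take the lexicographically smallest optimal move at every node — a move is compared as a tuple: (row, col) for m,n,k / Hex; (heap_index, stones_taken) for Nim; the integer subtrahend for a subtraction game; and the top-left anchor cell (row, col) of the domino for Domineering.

PV length from [XX./OX./O..]: 3 plies

[XX./OX./O..] O move#1: (0,2):-1/XXO/OX./O.., (1,2):-1/XX./OXO/O.., (2,1):+1/XX./OX./OO.*, (2,2):-1/XX./OX./O.O
[XX./OX./OO.] X move#2: (0,2):-1/XXX/OX./OO.*, (1,2):-1/XX./OXX/OO., (2,2):-1/XX./OX./OOX
[XXX/OX./OO.] O move#3: (1,2):+1/XXX/OXO/OO.*, (2,2):+1/XXX/OX./OOO
[XXX/OXO/OO.] end (terminal -1, X#4); searched XX./OX./O.. to 4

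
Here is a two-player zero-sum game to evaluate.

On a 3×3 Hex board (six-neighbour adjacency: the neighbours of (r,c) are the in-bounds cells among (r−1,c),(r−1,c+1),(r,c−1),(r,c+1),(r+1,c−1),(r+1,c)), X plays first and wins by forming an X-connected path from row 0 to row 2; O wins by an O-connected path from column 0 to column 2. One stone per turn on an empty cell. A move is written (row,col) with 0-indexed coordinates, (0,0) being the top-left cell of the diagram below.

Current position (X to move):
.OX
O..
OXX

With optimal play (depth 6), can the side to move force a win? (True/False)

ply 1, X at .OX/O../OXX | (0,0)=+1→XOX/O../OXX*; (1,1)=+1→.OX/OX./OXX; (1,2)=+1→.OX/O.X/OXX
ply 2, O at XOX/O../OXX | (1,1)=-1→XOX/OO./OXX*; (1,2)=-1→XOX/O.O/OXX
ply 3, X at XOX/OO./OXX | (1,2)=+1→XOX/OOX/OXX*
ply 4: XOX/OOX/OXX is terminal -1 (O); from .OX/O../OXX depth 6

X winning at [.OX/O../OXX]: True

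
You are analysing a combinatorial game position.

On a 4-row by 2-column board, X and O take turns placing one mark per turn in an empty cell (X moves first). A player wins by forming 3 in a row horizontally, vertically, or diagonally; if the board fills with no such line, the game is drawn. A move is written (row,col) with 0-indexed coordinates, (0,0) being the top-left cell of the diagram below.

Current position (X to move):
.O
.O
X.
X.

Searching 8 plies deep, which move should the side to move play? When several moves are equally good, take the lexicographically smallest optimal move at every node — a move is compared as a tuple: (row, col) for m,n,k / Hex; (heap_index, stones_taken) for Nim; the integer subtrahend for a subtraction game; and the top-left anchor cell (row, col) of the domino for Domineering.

X's best at [.O/.O/X./X.]: (1,0)

p1 X@[.O/.O/X./X.]: (0,0)[XO/.O/X./X.]-1 (1,0)[.O/XO/X./X.]+1* (2,1)[.O/.O/XX/X.]+0 (3,1)[.O/.O/X./XX]-1
p2 O@[.O/XO/X./X.] terminal -1; root [.O/.O/X./X.] d8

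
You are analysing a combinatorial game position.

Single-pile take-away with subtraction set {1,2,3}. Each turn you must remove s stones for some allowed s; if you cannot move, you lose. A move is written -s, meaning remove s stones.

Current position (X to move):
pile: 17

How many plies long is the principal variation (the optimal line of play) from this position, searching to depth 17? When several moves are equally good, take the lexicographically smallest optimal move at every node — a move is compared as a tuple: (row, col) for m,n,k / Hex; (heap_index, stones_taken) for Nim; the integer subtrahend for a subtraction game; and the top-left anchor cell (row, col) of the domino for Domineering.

ply 1, X at 17 | -1=+1→16*; -2=-1→15; -3=-1→14
ply 2, O at 16 | -1=-1→15*; -2=-1→14; -3=-1→13
ply 3, X at 15 | -1=-1→14; -2=-1→13; -3=+1→12*
ply 4, O at 12 | -1=-1→11*; -2=-1→10; -3=-1→9
ply 5, X at 11 | -1=-1→10; -2=-1→9; -3=+1→8*
ply 6, O at 8 | -1=-1→7*; -2=-1→6; -3=-1→5
ply 7, X at 7 | -1=-1→6; -2=-1→5; -3=+1→4*
ply 8, O at 4 | -1=-1→3*; -2=-1→2; -3=-1→1
ply 9, X at 3 | -1=-1→2; -2=-1→1; -3=+1→0*
ply 10: 0 is terminal -1 (O); from 17 depth 17

PV length from [17]: 9 plies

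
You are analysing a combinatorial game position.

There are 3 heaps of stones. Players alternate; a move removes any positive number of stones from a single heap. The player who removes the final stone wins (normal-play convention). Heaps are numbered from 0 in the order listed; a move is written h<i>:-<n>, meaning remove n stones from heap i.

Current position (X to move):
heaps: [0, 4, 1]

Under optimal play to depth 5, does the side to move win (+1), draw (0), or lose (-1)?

value((0,4,1), X) = +1

ply 1, X at (0,4,1) | h1:-1=-1→(0,3,1); h1:-2=-1→(0,2,1); h1:-3=+1→(0,1,1)*; h1:-4=-1→(0,0,1); h2:-1=-1→(0,4,0)
ply 2, O at (0,1,1) | h1:-1=-1→(0,0,1)*; h2:-1=-1→(0,1,0)
ply 3, X at (0,0,1) | h2:-1=+1→(0,0,0)*
ply 4: (0,0,0) is terminal -1 (O); from (0,4,1) depth 5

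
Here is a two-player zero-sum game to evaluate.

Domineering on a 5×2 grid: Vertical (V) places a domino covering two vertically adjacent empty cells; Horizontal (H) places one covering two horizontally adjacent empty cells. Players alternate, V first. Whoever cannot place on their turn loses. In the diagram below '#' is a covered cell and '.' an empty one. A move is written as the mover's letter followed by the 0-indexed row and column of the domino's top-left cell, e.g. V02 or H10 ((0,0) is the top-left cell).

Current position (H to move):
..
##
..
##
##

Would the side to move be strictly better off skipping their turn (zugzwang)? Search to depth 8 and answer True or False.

p1 H@[../##/../##/##]: H00[##/##/../##/##]+1* H20[../##/##/##/##]+1
p2 V@[##/##/../##/##] terminal -1; root [../##/../##/##] d8
pass branch (V moves first from the same position):
  | p1 V@[../##/../##/##] terminal -1; root [../##/../##/##] d8
H moving scores +1; H passing scores +1

zugzwang(../##/../##/##, H) = False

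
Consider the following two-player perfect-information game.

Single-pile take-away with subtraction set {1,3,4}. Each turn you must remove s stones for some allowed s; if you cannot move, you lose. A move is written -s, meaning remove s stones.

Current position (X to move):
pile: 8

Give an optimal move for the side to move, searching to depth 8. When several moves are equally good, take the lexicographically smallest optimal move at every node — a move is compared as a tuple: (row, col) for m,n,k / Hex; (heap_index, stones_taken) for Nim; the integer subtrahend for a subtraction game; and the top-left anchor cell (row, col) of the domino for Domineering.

ply 1, X at 8 | -1=+1→7*; -3=-1→5; -4=-1→4
ply 2, O at 7 | -1=-1→6*; -3=-1→4; -4=-1→3
ply 3, X at 6 | -1=-1→5; -3=-1→3; -4=+1→2*
ply 4, O at 2 | -1=-1→1*
ply 5, X at 1 | -1=+1→0*
ply 6: 0 is terminal -1 (O); from 8 depth 8

X's best at [8]: -1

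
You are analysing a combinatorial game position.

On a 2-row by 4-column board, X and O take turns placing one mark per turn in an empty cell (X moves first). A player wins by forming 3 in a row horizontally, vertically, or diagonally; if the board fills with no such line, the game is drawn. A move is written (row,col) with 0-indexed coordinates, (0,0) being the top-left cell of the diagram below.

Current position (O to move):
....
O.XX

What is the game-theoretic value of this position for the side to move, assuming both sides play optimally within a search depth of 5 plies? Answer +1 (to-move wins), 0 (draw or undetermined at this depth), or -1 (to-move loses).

[..../O.XX] O move#1: (0,0):-1/O.../O.XX, (0,1):-1/.O../O.XX, (0,2):-1/..O./O.XX, (0,3):-1/...O/O.XX, (1,1):+0/..../OOXX*
[..../OOXX] X move#2: (0,0):+0/X.../OOXX*, (0,1):+0/.X../OOXX, (0,2):+0/..X./OOXX, (0,3):+0/...X/OOXX
[X.../OOXX] O move#3: (0,1):+0/XO../OOXX*, (0,2):+0/X.O./OOXX, (0,3):+0/X..O/OOXX
[XO../OOXX] X move#4: (0,2):+0/XOX./OOXX*, (0,3):+0/XO.X/OOXX
[XOX./OOXX] O move#5: (0,3):+0/XOXO/OOXX*
[XOXO/OOXX] end (terminal +0, X#6); searched ..../O.XX to 5

value(..../O.XX, O) = 0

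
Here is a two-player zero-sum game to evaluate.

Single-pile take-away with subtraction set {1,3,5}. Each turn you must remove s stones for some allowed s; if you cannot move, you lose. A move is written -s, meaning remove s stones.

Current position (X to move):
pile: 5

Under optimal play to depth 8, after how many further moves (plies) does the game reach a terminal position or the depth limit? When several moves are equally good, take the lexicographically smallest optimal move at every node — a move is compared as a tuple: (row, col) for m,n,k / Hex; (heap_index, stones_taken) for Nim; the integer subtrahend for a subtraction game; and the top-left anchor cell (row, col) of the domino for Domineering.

PV length from [5]: 5 plies

p1 X@[5]: -1[4]+1* -3[2]+1 -5[0]+1
p2 O@[4]: -1[3]-1* -3[1]-1
p3 X@[3]: -1[2]+1* -3[0]+1
p4 O@[2]: -1[1]-1*
p5 X@[1]: -1[0]+1*
p6 O@[0] terminal -1; root [5] d8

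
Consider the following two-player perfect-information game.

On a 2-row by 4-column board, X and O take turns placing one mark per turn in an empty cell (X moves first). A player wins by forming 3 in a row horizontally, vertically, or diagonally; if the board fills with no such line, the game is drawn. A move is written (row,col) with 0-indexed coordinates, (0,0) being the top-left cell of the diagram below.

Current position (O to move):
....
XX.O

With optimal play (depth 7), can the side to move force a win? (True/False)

O winning at [..../XX.O]: False

ply 1, O at ..../XX.O | (0,0)=-1→O.../XX.O; (0,1)=-1→.O../XX.O; (0,2)=-1→..O./XX.O; (0,3)=-1→...O/XX.O; (1,2)=+0→..../XXOO*
ply 2, X at ..../XXOO | (0,0)=+0→X.../XXOO*; (0,1)=+0→.X../XXOO; (0,2)=+0→..X./XXOO; (0,3)=+0→...X/XXOO
ply 3, O at X.../XXOO | (0,1)=+0→XO../XXOO*; (0,2)=+0→X.O./XXOO; (0,3)=+0→X..O/XXOO
ply 4, X at XO../XXOO | (0,2)=+0→XOX./XXOO*; (0,3)=+0→XO.X/XXOO
ply 5, O at XOX./XXOO | (0,3)=+0→XOXO/XXOO*
ply 6: XOXO/XXOO is terminal +0 (X); from ..../XX.O depth 7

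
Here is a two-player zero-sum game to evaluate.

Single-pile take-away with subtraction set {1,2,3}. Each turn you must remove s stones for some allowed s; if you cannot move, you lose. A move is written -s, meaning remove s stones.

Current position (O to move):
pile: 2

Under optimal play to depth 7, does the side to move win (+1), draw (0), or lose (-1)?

value(2, O) = +1

[2] O move#1: -1:-1/1, -2:+1/0*
[0] end (terminal -1, X#2); searched 2 to 7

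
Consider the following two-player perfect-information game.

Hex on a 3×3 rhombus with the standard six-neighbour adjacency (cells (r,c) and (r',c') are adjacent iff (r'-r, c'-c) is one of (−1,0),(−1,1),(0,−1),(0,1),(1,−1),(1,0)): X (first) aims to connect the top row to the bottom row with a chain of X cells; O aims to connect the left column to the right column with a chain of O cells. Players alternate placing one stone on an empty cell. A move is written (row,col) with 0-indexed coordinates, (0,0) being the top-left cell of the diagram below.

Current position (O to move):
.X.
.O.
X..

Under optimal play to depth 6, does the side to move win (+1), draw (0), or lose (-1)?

p1 O@[.X./.O./X..]: (0,0)[OX./.O./X..]-1 (0,2)[.XO/.O./X..]-1 (1,0)[.X./OO./X..]+1* (1,2)[.X./.OO/X..]-1 (2,1)[.X./.O./XO.]-1 (2,2)[.X./.O./X.O]-1
p2 X@[.X./OO./X..]: (0,0)[XX./OO./X..]-1* (0,2)[.XX/OO./X..]-1 (1,2)[.X./OOX/X..]-1 (2,1)[.X./OO./XX.]-1 (2,2)[.X./OO./X.X]-1
p3 O@[XX./OO./X..]: (0,2)[XXO/OO./X..]+1* (1,2)[XX./OOO/X..]+1 (2,1)[XX./OO./XO.]+1 (2,2)[XX./OO./X.O]+1
p4 X@[XXO/OO./X..] terminal -1; root [.X./.O./X..] d6

value(.X./.O./X.., O) = +1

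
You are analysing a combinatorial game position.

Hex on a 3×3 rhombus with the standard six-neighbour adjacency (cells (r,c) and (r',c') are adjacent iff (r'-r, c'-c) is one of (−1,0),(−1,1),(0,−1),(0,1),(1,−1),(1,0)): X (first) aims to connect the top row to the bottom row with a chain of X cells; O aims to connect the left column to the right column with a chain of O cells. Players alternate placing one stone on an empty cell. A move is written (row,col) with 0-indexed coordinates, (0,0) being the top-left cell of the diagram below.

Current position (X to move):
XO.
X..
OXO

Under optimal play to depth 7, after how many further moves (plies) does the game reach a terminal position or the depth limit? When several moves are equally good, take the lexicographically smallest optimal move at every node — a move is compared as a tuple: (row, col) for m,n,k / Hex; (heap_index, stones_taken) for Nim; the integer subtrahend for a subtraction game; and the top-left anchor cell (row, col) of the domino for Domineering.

PV length from [XO./X../OXO]: 3 plies

[XO./X../OXO] X move#1: (0,2):+1/XOX/X../OXO*, (1,1):+1/XO./XX./OXO, (1,2):+1/XO./X.X/OXO
[XOX/X../OXO] O move#2: (1,1):-1/XOX/XO./OXO*, (1,2):-1/XOX/X.O/OXO
[XOX/XO./OXO] X move#3: (1,2):+1/XOX/XOX/OXO*
[XOX/XOX/OXO] end (terminal -1, O#4); searched XO./X../OXO to 7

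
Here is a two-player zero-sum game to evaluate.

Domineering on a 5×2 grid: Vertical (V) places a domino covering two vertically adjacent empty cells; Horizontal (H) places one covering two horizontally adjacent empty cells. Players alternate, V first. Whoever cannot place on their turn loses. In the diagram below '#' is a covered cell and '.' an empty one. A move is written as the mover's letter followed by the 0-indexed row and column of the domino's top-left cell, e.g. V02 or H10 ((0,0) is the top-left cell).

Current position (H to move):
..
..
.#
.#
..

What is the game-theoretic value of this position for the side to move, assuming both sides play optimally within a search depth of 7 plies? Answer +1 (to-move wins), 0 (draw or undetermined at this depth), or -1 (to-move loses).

p1 H@[../../.#/.#/..]: H00[##/../.#/.#/..]+1* H10[../##/.#/.#/..]+1 H40[../../.#/.#/##]-1
p2 V@[##/../.#/.#/..]: V10[##/#./##/.#/..]-1* V20[##/../##/##/..]-1 V30[##/../.#/##/#.]-1
p3 H@[##/#./##/.#/..]: H40[##/#./##/.#/##]+1*
p4 V@[##/#./##/.#/##] terminal -1; root [../../.#/.#/..] d7

value(../../.#/.#/.., H) = +1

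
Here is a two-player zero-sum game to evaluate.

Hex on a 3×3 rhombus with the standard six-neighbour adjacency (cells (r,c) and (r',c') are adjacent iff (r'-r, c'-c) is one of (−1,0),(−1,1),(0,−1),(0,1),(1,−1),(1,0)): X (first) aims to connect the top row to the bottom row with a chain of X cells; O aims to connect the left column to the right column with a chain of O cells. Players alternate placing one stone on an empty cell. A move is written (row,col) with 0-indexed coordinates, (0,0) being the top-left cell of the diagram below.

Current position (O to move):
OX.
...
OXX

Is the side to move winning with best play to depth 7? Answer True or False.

ply 1, O at OX./.../OXX | (0,2)=-1→OXO/.../OXX; (1,0)=-1→OX./O../OXX; (1,1)=+1→OX./.O./OXX*; (1,2)=-1→OX./..O/OXX
ply 2, X at OX./.O./OXX | (0,2)=-1→OXX/.O./OXX*; (1,0)=-1→OX./XO./OXX; (1,2)=-1→OX./.OX/OXX
ply 3, O at OXX/.O./OXX | (1,0)=-1→OXX/OO./OXX; (1,2)=+1→OXX/.OO/OXX*
ply 4: OXX/.OO/OXX is terminal -1 (X); from OX./.../OXX depth 7

O winning at [OX./.../OXX]: True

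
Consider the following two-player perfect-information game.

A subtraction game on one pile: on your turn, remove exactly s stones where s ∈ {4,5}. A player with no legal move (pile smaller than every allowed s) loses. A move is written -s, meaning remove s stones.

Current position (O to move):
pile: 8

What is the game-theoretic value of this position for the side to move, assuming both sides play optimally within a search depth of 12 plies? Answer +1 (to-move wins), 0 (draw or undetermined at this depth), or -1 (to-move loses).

[8] O move#1: -4:-1/4, -5:+1/3*
[3] end (terminal -1, X#2); searched 8 to 12

value(8, O) = +1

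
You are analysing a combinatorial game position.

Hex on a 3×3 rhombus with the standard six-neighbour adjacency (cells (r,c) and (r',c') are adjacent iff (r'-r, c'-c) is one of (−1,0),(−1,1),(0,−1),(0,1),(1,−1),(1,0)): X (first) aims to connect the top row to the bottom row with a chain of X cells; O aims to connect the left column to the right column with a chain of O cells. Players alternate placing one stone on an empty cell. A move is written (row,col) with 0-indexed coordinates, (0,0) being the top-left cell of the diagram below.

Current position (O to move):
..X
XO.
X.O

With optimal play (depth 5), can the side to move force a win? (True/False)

O winning at [..X/XO./X.O]: False

[..X/XO./X.O] O move#1: (0,0):-1/O.X/XO./X.O*, (0,1):-1/.OX/XO./X.O, (1,2):-1/..X/XOO/X.O, (2,1):-1/..X/XO./XOO
[O.X/XO./X.O] X move#2: (0,1):+1/OXX/XO./X.O*, (1,2):+1/O.X/XOX/X.O, (2,1):+1/O.X/XO./XXO
[OXX/XO./X.O] end (terminal -1, O#3); searched ..X/XO./X.O to 5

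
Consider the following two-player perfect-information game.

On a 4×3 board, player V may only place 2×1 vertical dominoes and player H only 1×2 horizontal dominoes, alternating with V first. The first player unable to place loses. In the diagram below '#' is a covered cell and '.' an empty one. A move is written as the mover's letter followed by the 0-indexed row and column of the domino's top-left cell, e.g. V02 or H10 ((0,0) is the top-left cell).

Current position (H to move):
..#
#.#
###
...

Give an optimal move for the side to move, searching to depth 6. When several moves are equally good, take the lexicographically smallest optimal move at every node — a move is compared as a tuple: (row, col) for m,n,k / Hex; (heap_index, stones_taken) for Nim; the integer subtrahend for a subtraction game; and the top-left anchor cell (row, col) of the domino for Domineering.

H's best at [..#/#.#/###/...]: H00

ply 1, H at ..#/#.#/###/... | H00=+1→###/#.#/###/...*; H30=-1→..#/#.#/###/##.; H31=-1→..#/#.#/###/.##
ply 2: ###/#.#/###/... is terminal -1 (V); from ..#/#.#/###/... depth 6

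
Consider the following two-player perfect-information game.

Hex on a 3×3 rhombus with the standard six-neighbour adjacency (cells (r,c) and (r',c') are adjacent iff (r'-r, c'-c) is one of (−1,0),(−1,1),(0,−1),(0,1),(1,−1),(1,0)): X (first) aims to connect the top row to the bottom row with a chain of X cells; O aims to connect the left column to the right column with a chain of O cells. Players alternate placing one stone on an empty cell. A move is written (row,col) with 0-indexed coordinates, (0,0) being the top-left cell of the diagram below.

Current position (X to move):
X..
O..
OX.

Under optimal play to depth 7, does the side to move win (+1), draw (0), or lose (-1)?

value(X../O../OX., X) = +1

p1 X@[X../O../OX.]: (0,1)[XX./O../OX.]-1 (0,2)[X.X/O../OX.]+1* (1,1)[X../OX./OX.]+1 (1,2)[X../O.X/OX.]-1 (2,2)[X../O../OXX]-1
p2 O@[X.X/O../OX.]: (0,1)[XOX/O../OX.]-1* (1,1)[X.X/OO./OX.]-1 (1,2)[X.X/O.O/OX.]-1 (2,2)[X.X/O../OXO]-1
p3 X@[XOX/O../OX.]: (1,1)[XOX/OX./OX.]+1* (1,2)[XOX/O.X/OX.]+1 (2,2)[XOX/O../OXX]+1
p4 O@[XOX/OX./OX.] terminal -1; root [X../O../OX.] d7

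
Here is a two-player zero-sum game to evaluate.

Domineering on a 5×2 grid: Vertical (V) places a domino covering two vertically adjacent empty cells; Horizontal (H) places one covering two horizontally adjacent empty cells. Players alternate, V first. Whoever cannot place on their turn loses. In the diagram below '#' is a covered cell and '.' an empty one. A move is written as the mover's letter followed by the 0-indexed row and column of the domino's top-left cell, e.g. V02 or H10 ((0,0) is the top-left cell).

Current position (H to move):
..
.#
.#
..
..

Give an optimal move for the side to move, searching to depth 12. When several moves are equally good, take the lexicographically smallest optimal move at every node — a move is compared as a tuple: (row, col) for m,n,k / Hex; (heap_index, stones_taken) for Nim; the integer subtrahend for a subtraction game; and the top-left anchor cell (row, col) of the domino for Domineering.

[../.#/.#/../..] H move#1: H00:-1/##/.#/.#/../.., H30:+1/../.#/.#/##/..*, H40:+1/../.#/.#/../##
[../.#/.#/##/..] V move#2: V00:-1/#./##/.#/##/..*, V10:-1/../##/##/##/..
[#./##/.#/##/..] H move#3: H40:+1/#./##/.#/##/##*
[#./##/.#/##/##] end (terminal -1, V#4); searched ../.#/.#/../.. to 12

H's best at [../.#/.#/../..]: H30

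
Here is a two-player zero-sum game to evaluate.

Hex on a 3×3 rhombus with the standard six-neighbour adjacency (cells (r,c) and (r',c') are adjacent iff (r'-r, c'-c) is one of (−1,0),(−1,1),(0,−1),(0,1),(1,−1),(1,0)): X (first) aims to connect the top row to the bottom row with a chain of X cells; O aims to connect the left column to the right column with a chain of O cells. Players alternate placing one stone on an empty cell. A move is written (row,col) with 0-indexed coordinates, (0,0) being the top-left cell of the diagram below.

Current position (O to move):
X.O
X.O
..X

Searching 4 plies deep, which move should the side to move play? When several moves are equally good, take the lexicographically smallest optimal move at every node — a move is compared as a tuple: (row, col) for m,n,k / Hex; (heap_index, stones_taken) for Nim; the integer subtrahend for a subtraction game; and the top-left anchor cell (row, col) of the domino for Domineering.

[X.O/X.O/..X] O move#1: (0,1):-1/XOO/X.O/..X, (1,1):-1/X.O/XOO/..X, (2,0):+1/X.O/X.O/O.X*, (2,1):-1/X.O/X.O/.OX
[X.O/X.O/O.X] X move#2: (0,1):-1/XXO/X.O/O.X*, (1,1):-1/X.O/XXO/O.X, (2,1):-1/X.O/X.O/OXX
[XXO/X.O/O.X] O move#3: (1,1):+1/XXO/XOO/O.X*, (2,1):+1/XXO/X.O/OOX
[XXO/XOO/O.X] end (terminal -1, X#4); searched X.O/X.O/..X to 4

O's best at [X.O/X.O/..X]: (2,0)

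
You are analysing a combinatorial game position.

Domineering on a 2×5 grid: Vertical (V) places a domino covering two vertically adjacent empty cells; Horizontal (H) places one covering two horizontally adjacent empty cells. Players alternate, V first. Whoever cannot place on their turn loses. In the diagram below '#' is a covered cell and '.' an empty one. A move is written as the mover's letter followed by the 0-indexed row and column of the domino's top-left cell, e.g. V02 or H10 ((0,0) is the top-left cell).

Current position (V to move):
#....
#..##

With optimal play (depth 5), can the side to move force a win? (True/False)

p1 V@[#..../#..##]: V01[##.../##.##]-1 V02[#.#../#.###]+1*
p2 H@[#.#../#.###]: H03[#.###/#.###]-1*
p3 V@[#.###/#.###]: V01[#####/#####]+1*
p4 H@[#####/#####] terminal -1; root [#..../#..##] d5

V winning at [#..../#..##]: True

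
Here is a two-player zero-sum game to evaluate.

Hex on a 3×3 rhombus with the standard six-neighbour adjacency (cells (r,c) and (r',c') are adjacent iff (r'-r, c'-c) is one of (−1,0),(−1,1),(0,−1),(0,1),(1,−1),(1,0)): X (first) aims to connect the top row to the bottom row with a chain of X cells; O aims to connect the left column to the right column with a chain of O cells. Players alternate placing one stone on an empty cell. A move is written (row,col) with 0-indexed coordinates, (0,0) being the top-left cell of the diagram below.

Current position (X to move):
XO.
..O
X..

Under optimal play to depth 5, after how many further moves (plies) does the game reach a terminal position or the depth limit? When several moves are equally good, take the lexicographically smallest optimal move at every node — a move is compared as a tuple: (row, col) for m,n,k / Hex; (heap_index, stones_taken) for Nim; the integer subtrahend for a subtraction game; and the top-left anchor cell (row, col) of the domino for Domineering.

p1 X@[XO./..O/X..]: (0,2)[XOX/..O/X..]+1* (1,0)[XO./X.O/X..]+1 (1,1)[XO./.XO/X..]+1 (2,1)[XO./..O/XX.]-1 (2,2)[XO./..O/X.X]-1
p2 O@[XOX/..O/X..]: (1,0)[XOX/O.O/X..]-1* (1,1)[XOX/.OO/X..]-1 (2,1)[XOX/..O/XO.]-1 (2,2)[XOX/..O/X.O]-1
p3 X@[XOX/O.O/X..]: (1,1)[XOX/OXO/X..]+1* (2,1)[XOX/O.O/XX.]-1 (2,2)[XOX/O.O/X.X]-1
p4 O@[XOX/OXO/X..] terminal -1; root [XO./..O/X..] d5

PV length from [XO./..O/X..]: 3 plies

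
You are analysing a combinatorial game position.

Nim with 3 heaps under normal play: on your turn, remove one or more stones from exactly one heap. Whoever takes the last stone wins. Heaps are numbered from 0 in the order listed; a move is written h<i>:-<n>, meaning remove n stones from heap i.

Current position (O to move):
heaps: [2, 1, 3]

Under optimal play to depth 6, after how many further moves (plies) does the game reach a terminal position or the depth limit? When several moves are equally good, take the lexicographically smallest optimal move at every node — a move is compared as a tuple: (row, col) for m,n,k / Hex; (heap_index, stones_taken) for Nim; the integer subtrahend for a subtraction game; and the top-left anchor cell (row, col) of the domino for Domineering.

p1 O@[(2,1,3)]: h0:-1[(1,1,3)]-1* h0:-2[(0,1,3)]-1 h1:-1[(2,0,3)]-1 h2:-1[(2,1,2)]-1 h2:-2[(2,1,1)]-1 h2:-3[(2,1,0)]-1
p2 X@[(1,1,3)]: h0:-1[(0,1,3)]-1 h1:-1[(1,0,3)]-1 h2:-1[(1,1,2)]-1 h2:-2[(1,1,1)]-1 h2:-3[(1,1,0)]+1*
p3 O@[(1,1,0)]: h0:-1[(0,1,0)]-1* h1:-1[(1,0,0)]-1
p4 X@[(0,1,0)]: h1:-1[(0,0,0)]+1*
p5 O@[(0,0,0)] terminal -1; root [(2,1,3)] d6

PV length from [(2,1,3)]: 4 plies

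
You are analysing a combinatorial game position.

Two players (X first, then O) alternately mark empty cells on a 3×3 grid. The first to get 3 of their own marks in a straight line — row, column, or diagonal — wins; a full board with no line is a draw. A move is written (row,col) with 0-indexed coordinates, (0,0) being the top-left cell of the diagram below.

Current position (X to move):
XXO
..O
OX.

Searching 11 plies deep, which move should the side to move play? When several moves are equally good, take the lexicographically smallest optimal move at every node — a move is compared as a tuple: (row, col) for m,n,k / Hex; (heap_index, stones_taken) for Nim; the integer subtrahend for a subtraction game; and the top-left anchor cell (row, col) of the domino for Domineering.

X's best at [XXO/..O/OX.]: (1,1)

ply 1, X at XXO/..O/OX. | (1,0)=-1→XXO/X.O/OX.; (1,1)=+1→XXO/.XO/OX.*; (2,2)=-1→XXO/..O/OXX
ply 2: XXO/.XO/OX. is terminal -1 (O); from XXO/..O/OX. depth 11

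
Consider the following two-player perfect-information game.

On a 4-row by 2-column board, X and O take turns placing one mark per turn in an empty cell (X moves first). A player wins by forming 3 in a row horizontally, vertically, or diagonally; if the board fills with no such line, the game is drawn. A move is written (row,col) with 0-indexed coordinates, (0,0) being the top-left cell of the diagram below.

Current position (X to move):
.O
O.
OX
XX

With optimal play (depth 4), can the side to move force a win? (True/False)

p1 X@[.O/O./OX/XX]: (0,0)[XO/O./OX/XX]+0 (1,1)[.O/OX/OX/XX]+1*
p2 O@[.O/OX/OX/XX] terminal -1; root [.O/O./OX/XX] d4

X winning at [.O/O./OX/XX]: True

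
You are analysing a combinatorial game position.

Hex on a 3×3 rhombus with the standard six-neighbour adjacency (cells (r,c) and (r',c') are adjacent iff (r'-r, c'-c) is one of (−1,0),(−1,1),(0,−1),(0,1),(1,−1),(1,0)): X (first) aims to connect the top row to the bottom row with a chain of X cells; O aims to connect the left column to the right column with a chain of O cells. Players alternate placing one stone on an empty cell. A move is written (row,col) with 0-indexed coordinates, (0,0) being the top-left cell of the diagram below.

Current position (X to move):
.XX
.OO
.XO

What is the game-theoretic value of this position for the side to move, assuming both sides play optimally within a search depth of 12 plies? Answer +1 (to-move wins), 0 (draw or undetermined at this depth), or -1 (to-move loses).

value(.XX/.OO/.XO, X) = -1

ply 1, X at .XX/.OO/.XO | (0,0)=-1→XXX/.OO/.XO*; (1,0)=-1→.XX/XOO/.XO; (2,0)=-1→.XX/.OO/XXO
ply 2, O at XXX/.OO/.XO | (1,0)=+1→XXX/OOO/.XO*; (2,0)=+1→XXX/.OO/OXO
ply 3: XXX/OOO/.XO is terminal -1 (X); from .XX/.OO/.XO depth 12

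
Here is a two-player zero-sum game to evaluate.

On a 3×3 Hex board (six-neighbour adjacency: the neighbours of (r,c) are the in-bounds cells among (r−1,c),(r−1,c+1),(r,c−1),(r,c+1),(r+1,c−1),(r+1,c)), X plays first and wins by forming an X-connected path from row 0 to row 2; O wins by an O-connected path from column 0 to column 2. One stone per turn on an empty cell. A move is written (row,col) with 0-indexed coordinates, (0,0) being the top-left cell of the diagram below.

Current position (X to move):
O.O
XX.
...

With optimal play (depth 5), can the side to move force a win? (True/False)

ply 1, X at O.O/XX./... | (0,1)=+1→OXO/XX./...*; (1,2)=-1→O.O/XXX/...; (2,0)=-1→O.O/XX./X..; (2,1)=-1→O.O/XX./.X.; (2,2)=-1→O.O/XX./..X
ply 2, O at OXO/XX./... | (1,2)=-1→OXO/XXO/...*; (2,0)=-1→OXO/XX./O..; (2,1)=-1→OXO/XX./.O.; (2,2)=-1→OXO/XX./..O
ply 3, X at OXO/XXO/... | (2,0)=+1→OXO/XXO/X..*; (2,1)=+1→OXO/XXO/.X.; (2,2)=+1→OXO/XXO/..X
ply 4: OXO/XXO/X.. is terminal -1 (O); from O.O/XX./... depth 5

X winning at [O.O/XX./...]: True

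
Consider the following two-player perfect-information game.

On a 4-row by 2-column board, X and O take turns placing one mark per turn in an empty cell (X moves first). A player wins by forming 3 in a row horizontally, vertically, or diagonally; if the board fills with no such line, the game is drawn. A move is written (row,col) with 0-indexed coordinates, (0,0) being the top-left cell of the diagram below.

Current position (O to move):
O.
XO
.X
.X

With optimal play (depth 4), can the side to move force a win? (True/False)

p1 O@[O./XO/.X/.X]: (0,1)[OO/XO/.X/.X]+0* (2,0)[O./XO/OX/.X]+0 (3,0)[O./XO/.X/OX]+0
p2 X@[OO/XO/.X/.X]: (2,0)[OO/XO/XX/.X]+0* (3,0)[OO/XO/.X/XX]+0
p3 O@[OO/XO/XX/.X]: (3,0)[OO/XO/XX/OX]+0*
p4 X@[OO/XO/XX/OX] terminal +0; root [O./XO/.X/.X] d4

O winning at [O./XO/.X/.X]: False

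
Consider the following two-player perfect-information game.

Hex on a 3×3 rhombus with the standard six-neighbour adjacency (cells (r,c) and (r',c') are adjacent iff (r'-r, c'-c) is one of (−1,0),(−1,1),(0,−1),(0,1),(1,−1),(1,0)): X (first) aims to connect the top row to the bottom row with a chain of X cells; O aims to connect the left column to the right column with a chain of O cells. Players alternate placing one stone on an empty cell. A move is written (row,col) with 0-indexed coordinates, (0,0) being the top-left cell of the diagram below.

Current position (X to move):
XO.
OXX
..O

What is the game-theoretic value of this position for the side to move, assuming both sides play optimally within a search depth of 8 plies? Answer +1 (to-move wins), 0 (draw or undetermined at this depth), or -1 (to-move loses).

value(XO./OXX/..O, X) = +1

[XO./OXX/..O] X move#1: (0,2):+1/XOX/OXX/..O*, (2,0):-1/XO./OXX/X.O, (2,1):-1/XO./OXX/.XO
[XOX/OXX/..O] O move#2: (2,0):-1/XOX/OXX/O.O*, (2,1):-1/XOX/OXX/.OO
[XOX/OXX/O.O] X move#3: (2,1):+1/XOX/OXX/OXO*
[XOX/OXX/OXO] end (terminal -1, O#4); searched XO./OXX/..O to 8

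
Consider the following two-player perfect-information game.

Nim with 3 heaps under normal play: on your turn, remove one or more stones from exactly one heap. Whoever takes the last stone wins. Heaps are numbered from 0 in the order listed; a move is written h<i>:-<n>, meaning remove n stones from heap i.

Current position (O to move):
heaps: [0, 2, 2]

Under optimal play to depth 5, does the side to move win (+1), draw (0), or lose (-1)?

value((0,2,2), O) = -1

ply 1, O at (0,2,2) | h1:-1=-1→(0,1,2)*; h1:-2=-1→(0,0,2); h2:-1=-1→(0,2,1); h2:-2=-1→(0,2,0)
ply 2, X at (0,1,2) | h1:-1=-1→(0,0,2); h2:-1=+1→(0,1,1)*; h2:-2=-1→(0,1,0)
ply 3, O at (0,1,1) | h1:-1=-1→(0,0,1)*; h2:-1=-1→(0,1,0)
ply 4, X at (0,0,1) | h2:-1=+1→(0,0,0)*
ply 5: (0,0,0) is terminal -1 (O); from (0,2,2) depth 5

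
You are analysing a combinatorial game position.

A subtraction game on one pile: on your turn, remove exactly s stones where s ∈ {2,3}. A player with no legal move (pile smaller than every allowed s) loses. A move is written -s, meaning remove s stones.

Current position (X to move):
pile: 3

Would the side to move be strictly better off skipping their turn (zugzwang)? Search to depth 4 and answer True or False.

zugzwang(3, X) = False

ply 1, X at 3 | -2=+1→1*; -3=+1→0
ply 2: 1 is terminal -1 (O); from 3 depth 4
pass branch (O moves first from the same position):
  | ply 1, O at 3 | -2=+1→1*; -3=+1→0
  | ply 2: 1 is terminal -1 (X); from 3 depth 4
X moving scores +1; X passing scores -1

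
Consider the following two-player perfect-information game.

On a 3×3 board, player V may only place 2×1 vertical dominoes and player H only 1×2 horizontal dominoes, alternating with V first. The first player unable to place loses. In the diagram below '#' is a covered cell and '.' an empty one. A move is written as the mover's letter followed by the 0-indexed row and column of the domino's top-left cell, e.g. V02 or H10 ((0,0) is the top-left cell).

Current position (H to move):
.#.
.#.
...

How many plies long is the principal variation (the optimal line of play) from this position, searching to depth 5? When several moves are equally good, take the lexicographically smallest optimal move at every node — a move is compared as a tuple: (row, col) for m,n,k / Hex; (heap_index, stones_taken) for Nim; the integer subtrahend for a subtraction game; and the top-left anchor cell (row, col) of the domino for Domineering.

p1 H@[.#./.#./...]: H20[.#./.#./##.]-1* H21[.#./.#./.##]-1
p2 V@[.#./.#./##.]: V00[##./##./##.]+1* V02[.##/.##/##.]+1 V12[.#./.##/###]+1
p3 H@[##./##./##.] terminal -1; root [.#./.#./...] d5

PV length from [.#./.#./...]: 2 plies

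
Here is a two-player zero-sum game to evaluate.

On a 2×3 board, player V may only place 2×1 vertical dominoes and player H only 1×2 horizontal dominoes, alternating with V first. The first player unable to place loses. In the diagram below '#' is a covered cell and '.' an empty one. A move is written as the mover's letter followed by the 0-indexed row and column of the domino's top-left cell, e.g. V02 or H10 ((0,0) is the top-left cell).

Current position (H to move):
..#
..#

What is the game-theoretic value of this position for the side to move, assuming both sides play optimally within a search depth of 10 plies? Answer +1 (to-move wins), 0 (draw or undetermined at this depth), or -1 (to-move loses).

value(..#/..#, H) = +1

p1 H@[..#/..#]: H00[###/..#]+1* H10[..#/###]+1
p2 V@[###/..#] terminal -1; root [..#/..#] d10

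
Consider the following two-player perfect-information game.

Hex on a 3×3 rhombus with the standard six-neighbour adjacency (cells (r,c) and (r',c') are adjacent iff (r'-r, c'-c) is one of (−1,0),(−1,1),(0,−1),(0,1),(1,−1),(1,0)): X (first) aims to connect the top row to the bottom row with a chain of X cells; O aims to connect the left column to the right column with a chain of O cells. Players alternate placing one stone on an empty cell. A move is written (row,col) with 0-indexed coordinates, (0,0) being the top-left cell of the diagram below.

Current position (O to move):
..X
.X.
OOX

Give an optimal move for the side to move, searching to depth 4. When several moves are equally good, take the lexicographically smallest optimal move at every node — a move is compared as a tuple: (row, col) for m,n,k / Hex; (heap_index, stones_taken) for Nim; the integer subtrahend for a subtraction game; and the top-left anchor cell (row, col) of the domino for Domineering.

ply 1, O at ..X/.X./OOX | (0,0)=-1→O.X/.X./OOX; (0,1)=-1→.OX/.X./OOX; (1,0)=-1→..X/OX./OOX; (1,2)=+1→..X/.XO/OOX*
ply 2: ..X/.XO/OOX is terminal -1 (X); from ..X/.X./OOX depth 4

O's best at [..X/.X./OOX]: (1,2)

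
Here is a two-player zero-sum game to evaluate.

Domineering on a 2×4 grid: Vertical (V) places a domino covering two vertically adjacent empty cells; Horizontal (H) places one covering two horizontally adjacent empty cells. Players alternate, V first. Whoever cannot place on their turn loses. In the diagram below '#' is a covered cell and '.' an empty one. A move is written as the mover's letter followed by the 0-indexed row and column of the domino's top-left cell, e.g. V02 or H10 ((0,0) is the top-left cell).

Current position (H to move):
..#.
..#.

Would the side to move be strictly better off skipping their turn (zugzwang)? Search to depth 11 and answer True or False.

[..#./..#.] H move#1: H00:+1/###./..#.*, H10:+1/..#./###.
[###./..#.] V move#2: V03:-1/####/..##*
[####/..##] H move#3: H10:+1/####/####*
[####/####] end (terminal -1, V#4); searched ..#./..#. to 11
pass branch (V moves first from the same position):
  | [..#./..#.] V move#1: V00:+1/#.#./#.#.*, V01:+1/.##./.##., V03:-1/..##/..##
  | [#.#./#.#.] end (terminal -1, H#2); searched ..#./..#. to 11
H moving scores +1; H passing scores -1

zugzwang(..#./..#., H) = False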